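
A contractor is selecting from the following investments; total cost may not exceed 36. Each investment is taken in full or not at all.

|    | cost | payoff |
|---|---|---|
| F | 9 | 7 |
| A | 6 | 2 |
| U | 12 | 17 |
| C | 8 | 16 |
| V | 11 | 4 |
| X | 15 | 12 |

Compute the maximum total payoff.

Allowing fractional choices, the relaxed optimum would be about 45.8, but investments are indivisible.
F + U + C: cost 9 + 12 + 8 = 29 ≤ 36, payoff 7 + 17 + 16 = 40.
F + A + U + C: cost 9 + 6 + 12 + 8 = 35 ≤ 36, payoff 7 + 2 + 17 + 16 = 42.
U + C + X: cost 12 + 8 + 15 = 35 ≤ 36, payoff 17 + 16 + 12 = 45.
Best is U, C, and X with total payoff 45.

45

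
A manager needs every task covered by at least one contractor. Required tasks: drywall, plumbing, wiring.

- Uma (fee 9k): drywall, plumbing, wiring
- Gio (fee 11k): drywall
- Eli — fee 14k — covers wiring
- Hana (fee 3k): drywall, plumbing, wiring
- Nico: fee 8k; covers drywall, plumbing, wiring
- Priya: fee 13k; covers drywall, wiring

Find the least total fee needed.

3

Hana alone covers drywall, plumbing, wiring — every task.
Total fee: 3.
No cover costs less than 3.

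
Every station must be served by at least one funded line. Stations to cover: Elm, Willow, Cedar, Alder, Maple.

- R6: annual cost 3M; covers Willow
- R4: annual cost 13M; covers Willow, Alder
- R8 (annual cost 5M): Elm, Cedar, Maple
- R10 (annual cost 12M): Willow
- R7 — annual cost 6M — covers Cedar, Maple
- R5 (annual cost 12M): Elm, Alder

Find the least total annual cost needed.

The greedy cost-per-new-station heuristic would pick R8, R6, and R5 for 20, but a cheaper cover exists.
Choose R4 and R8: together they cover Elm, Willow, Cedar, Alder, Maple — every station.
Total annual cost: 13 + 5 = 18.
No cover costs less than 18.

18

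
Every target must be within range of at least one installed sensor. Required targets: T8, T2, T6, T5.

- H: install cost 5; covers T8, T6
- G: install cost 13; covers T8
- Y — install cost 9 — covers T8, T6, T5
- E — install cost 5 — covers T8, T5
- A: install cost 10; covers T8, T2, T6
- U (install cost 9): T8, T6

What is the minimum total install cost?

The greedy cost-per-new-target heuristic would pick H, E, and A for 20, but a cheaper cover exists.
Choose E and A: together they cover T8, T2, T6, T5 — every target.
Total install cost: 5 + 10 = 15.
No cover costs less than 15.

15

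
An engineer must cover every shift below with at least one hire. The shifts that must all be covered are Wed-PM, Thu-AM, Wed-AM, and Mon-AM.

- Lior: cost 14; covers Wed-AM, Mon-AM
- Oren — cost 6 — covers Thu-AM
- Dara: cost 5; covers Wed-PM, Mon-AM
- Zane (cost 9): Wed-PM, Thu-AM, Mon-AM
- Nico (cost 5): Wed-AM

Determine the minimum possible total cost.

14

Choose Zane and Nico: together they cover Wed-PM, Thu-AM, Wed-AM, Mon-AM — every shift.
Total cost: 9 + 5 = 14.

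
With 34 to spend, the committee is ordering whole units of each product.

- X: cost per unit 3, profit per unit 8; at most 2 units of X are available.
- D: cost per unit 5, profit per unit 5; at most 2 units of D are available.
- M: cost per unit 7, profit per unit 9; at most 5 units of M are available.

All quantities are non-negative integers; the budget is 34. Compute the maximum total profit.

52

Take 2×X and 4×M: cost 34 ≤ 34, profit 2·8 + 4·9 = 52.
X has the best ratio (8/3) and is taken to its limit of 2; remaining capacity is filled optimally with the others.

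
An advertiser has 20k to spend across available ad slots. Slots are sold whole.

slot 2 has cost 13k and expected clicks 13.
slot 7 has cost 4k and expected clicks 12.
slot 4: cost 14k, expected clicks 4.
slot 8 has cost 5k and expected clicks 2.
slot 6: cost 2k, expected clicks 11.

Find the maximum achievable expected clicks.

36

Take slot 2, slot 7, and slot 6: cost 13 + 4 + 2 = 19 ≤ 20, expected clicks 13 + 12 + 11 = 36.
No other feasible combination does better.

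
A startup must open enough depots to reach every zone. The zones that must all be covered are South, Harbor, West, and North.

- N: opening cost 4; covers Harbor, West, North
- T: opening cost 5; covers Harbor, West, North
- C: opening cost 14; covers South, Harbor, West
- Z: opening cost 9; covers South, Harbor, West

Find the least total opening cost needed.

13

This is an integer covering problem.
Choose N and Z: together they cover South, Harbor, West, North — every zone.
Total opening cost: 4 + 9 = 13.
No cover costs less than 13.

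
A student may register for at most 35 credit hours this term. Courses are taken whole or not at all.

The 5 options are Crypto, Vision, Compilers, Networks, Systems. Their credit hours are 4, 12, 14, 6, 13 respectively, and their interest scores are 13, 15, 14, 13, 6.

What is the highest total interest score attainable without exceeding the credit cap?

Crypto + Vision + Compilers: credit hours 4 + 12 + 14 = 30 ≤ 35, interest score 13 + 15 + 14 = 42.
Vision + Compilers + Networks: credit hours 12 + 14 + 6 = 32 ≤ 35, interest score 15 + 14 + 13 = 42.
Crypto + Vision + Networks + Systems: credit hours 4 + 12 + 6 + 13 = 35 ≤ 35, interest score 13 + 15 + 13 + 6 = 47.
Best is Crypto, Vision, Networks, and Systems with total interest score 47.

47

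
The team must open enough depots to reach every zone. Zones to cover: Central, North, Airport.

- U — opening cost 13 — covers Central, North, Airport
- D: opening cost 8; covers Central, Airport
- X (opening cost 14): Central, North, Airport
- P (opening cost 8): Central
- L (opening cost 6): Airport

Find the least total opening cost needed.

The greedy cost-per-new-zone heuristic would pick D and U for 21, but a cheaper cover exists.
U alone covers Central, North, Airport — every zone.
Total opening cost: 13.
No cover costs less than 13.

13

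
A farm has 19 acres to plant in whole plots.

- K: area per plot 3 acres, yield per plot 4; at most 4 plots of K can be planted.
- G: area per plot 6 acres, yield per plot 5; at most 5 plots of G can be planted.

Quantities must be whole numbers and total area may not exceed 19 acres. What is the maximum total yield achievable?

Take 4×K and 1×G: area 18 ≤ 19, yield 4·4 + 1·5 = 21.
K has the best ratio (4/3) and is taken to its limit of 4; remaining capacity is filled optimally with the others.

21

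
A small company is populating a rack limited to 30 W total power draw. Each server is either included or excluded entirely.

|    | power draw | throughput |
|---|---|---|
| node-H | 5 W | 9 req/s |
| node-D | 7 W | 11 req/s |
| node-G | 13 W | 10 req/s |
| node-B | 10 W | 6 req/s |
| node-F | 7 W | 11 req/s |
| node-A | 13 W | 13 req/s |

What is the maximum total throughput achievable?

Allowing fractional choices, the relaxed optimum would be about 42.0, but servers are indivisible.
node-H + node-D + node-A: power draw 5 + 7 + 13 = 25 ≤ 30, throughput 9 + 11 + 13 = 33.
node-D + node-F + node-A: power draw 7 + 7 + 13 = 27 ≤ 30, throughput 11 + 11 + 13 = 35.
node-H + node-D + node-B + node-F: power draw 5 + 7 + 10 + 7 = 29 ≤ 30, throughput 9 + 11 + 6 + 11 = 37.
Best is node-H, node-D, node-B, and node-F with total throughput 37.

37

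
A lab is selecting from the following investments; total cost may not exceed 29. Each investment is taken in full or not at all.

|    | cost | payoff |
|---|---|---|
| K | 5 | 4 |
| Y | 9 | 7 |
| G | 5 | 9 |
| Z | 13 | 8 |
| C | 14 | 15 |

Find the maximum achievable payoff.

31

Treat it as a binary knapsack problem.
Y + G + C: cost 9 + 5 + 14 = 28 ≤ 29, payoff 7 + 9 + 15 = 31.
K + Y + C: cost 5 + 9 + 14 = 28 ≤ 29, payoff 4 + 7 + 15 = 26.
K + G + C: cost 5 + 5 + 14 = 24 ≤ 29, payoff 4 + 9 + 15 = 28.
Best is Y, G, and C with total payoff 31.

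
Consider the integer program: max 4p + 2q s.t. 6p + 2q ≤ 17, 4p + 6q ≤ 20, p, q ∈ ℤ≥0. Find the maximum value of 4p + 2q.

12

(p,q)=(2,2): 6·2+2·2=16≤17, 4·2+6·2=20≤20, objective 12.
(p,q)=(2,1): 6·2+2·1=14≤17, 4·2+6·1=14≤20, objective 10.
(p,q)=(1,2): 6·1+2·2=10≤17, 4·1+6·2=16≤20, objective 8.
(p,q)=(2,0): 6·2+2·0=12≤17, 4·2+6·0=8≤20, objective 8.
No feasible integer point exceeds 12.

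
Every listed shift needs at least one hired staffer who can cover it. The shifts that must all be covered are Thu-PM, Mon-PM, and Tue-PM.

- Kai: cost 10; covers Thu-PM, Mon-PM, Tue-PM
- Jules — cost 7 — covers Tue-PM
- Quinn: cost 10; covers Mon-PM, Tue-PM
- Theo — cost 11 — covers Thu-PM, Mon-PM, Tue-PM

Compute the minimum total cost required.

10

This is a weighted set-cover instance.
Kai alone covers Thu-PM, Mon-PM, Tue-PM — every shift.
Total cost: 10.
No cover costs less than 10.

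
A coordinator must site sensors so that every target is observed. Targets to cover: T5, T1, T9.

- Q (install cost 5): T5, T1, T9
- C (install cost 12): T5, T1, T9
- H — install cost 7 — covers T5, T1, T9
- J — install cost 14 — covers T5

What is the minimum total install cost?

5

This is a weighted set-cover instance.
Q alone covers T5, T1, T9 — every target.
Total install cost: 5.
No cover costs less than 5.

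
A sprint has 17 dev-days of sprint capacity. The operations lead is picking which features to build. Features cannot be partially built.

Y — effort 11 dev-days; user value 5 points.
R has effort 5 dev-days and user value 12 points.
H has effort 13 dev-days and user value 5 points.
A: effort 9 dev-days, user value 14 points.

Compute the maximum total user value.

Treat it as a binary knapsack problem.
Take R and A: effort 5 + 9 = 14 ≤ 17, user value 12 + 14 = 26.
No other feasible combination does better.

26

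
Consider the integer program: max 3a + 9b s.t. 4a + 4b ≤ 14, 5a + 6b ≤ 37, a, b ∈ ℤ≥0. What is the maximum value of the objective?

27

The continuous relaxation peaks at (0, 3.5) with value 31.50; rounding to a feasible lattice point costs some objective.
(a,b)=(0,3) is feasible, giving 27.
(a,b)=(1,2) is feasible, giving 21.
(a,b)=(0,2) is feasible, giving 18.
No feasible integer point exceeds 27.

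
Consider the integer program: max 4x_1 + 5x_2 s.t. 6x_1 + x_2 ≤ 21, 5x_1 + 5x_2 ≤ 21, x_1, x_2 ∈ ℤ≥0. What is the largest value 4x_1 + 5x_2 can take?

20

The continuous relaxation peaks at (0, 4.2) with value 21.00; rounding to a feasible lattice point costs some objective.
(x_1,x_2)=(0,4): 6·0+1·4=4≤21, 5·0+5·4=20≤21, objective 20.
(x_1,x_2)=(1,3): 6·1+1·3=9≤21, 5·1+5·3=20≤21, objective 19.
Maximum is 20 at (x_1,x_2)=(0,4).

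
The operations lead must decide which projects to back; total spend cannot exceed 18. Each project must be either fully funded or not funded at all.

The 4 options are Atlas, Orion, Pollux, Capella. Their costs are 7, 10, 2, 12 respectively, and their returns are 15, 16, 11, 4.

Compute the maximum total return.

Treat it as a binary knapsack problem.
Allowing fractional choices, the relaxed optimum would be about 40.4, but projects are indivisible.
Atlas + Orion: cost 7 + 10 = 17 ≤ 18, return 15 + 16 = 31.
Orion + Pollux: cost 10 + 2 = 12 ≤ 18, return 16 + 11 = 27.
Atlas + Pollux: cost 7 + 2 = 9 ≤ 18, return 15 + 11 = 26.
Best is Atlas and Orion with total return 31.

31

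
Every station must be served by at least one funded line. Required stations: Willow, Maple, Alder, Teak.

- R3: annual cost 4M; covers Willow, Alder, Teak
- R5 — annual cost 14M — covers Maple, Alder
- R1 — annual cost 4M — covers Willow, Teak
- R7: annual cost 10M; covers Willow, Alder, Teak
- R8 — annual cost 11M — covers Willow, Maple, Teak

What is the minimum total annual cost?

This is an integer covering problem.
Choose R3 and R8: together they cover Willow, Maple, Alder, Teak — every station.
Total annual cost: 4 + 11 = 15.

15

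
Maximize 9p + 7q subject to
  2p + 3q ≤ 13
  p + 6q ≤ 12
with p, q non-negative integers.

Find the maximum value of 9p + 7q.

54

(p,q)=(6,0) is feasible, giving 54.
(p,q)=(5,1) is feasible, giving 52.
(p,q)=(5,0) is feasible, giving 45.
Maximum is 54 at (p,q)=(6,0).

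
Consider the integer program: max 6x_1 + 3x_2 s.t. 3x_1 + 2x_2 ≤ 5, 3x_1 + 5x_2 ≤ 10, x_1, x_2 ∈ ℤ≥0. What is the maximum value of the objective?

(x_1,x_2)=(1,1): 3·1+2·1=5≤5, 3·1+5·1=8≤10, objective 9.
(x_1,x_2)=(0,2): 3·0+2·2=4≤5, 3·0+5·2=10≤10, objective 6.
(x_1,x_2)=(1,0): 3·1+2·0=3≤5, 3·1+5·0=3≤10, objective 6.
Maximum is 9 at (x_1,x_2)=(1,1).

9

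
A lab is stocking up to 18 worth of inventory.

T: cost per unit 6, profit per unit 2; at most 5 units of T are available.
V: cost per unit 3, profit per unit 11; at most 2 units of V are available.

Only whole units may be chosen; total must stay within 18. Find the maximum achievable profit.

26

1×T and 2×V: cost 12 ≤ 18, profit 1·2 + 2·11 = 24.
2×T and 2×V: cost 18 ≤ 18, profit 2·2 + 2·11 = 26.
Best is 26.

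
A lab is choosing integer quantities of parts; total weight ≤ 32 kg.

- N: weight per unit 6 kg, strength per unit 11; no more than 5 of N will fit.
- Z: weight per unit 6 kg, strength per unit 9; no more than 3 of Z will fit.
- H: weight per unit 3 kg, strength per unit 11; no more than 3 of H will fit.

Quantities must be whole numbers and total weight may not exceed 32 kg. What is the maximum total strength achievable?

H has the best ratio (11/3); taking only H gives at most 3×11 = 33 (stopped by the supply cap of 3).
Mixing does better — 3×N and 3×H: weight 27 ≤ 32, strength 3·11 + 3·11 = 66.

66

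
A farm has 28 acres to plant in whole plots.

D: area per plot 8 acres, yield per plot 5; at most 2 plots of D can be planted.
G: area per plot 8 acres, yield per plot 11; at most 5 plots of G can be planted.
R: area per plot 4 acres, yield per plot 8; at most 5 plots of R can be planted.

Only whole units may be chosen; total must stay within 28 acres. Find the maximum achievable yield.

2×G and 3×R: area 28 ≤ 28, yield 2·11 + 3·8 = 46.
1×G and 5×R: area 28 ≤ 28, yield 1·11 + 5·8 = 51.
Best is 51.

51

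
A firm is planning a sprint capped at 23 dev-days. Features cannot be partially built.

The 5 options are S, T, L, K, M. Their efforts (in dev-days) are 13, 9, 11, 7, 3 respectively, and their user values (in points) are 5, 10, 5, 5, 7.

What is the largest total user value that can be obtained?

T + L + M: effort 9 + 11 + 3 = 23 ≤ 23, user value 10 + 5 + 7 = 22.
T + K + M: effort 9 + 7 + 3 = 19 ≤ 23, user value 10 + 5 + 7 = 22.
T + M: effort 9 + 3 = 12 ≤ 23, user value 10 + 7 = 17.
The maximum user value is 22; one optimal choice is T, K, and M.

22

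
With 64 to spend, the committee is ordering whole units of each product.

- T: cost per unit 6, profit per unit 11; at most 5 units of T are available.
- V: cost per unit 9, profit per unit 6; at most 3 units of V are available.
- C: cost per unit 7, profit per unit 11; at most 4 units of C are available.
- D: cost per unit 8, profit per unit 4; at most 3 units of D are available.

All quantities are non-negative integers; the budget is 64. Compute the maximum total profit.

99

This is a bounded integer knapsack.
5×T and 4×C: cost 58 ≤ 64, profit 5·11 + 4·11 = 99.
4×T, 1×V, and 4×C: cost 61 ≤ 64, profit 4·11 + 1·6 + 4·11 = 94.
Best is 99.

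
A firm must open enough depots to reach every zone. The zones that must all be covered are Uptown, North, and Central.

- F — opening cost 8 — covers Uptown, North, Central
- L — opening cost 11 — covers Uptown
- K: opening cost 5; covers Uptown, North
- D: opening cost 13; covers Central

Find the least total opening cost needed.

8

The greedy cost-per-new-zone heuristic would pick K and F for 13, but a cheaper cover exists.
F alone covers Uptown, North, Central — every zone.
Total opening cost: 8.
No cover costs less than 8.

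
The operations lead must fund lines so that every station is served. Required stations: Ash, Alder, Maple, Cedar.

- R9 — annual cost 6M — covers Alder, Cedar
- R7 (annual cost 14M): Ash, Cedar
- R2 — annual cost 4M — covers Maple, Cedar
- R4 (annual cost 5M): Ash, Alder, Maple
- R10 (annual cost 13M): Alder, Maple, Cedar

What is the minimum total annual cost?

9

This is a weighted set-cover instance.
Choose R2 and R4: together they cover Ash, Alder, Maple, Cedar — every station.
Total annual cost: 4 + 5 = 9.
No cover costs less than 9.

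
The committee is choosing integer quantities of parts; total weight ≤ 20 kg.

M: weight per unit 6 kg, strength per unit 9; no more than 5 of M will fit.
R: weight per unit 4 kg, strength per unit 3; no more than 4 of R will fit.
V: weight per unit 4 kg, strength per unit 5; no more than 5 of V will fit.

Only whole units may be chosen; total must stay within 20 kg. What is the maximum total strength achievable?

Take 2×M and 2×V: weight 20 ≤ 20, strength 2·9 + 2·5 = 28.
No other integer combination yields more.

28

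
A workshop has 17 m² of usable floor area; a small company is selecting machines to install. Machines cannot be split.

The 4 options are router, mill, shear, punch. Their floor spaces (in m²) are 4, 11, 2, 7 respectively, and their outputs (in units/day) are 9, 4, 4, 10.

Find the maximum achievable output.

This is an integer program with binary decision variables.
Take router, shear, and punch: floor space 4 + 2 + 7 = 13 ≤ 17, output 9 + 4 + 10 = 23.
No other feasible combination does better.

23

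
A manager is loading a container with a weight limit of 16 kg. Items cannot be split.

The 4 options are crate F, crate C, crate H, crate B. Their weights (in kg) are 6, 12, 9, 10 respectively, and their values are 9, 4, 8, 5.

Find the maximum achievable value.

17

Take crate F and crate H: weight 6 + 9 = 15 ≤ 16, value 9 + 8 = 17.
No other feasible combination does better.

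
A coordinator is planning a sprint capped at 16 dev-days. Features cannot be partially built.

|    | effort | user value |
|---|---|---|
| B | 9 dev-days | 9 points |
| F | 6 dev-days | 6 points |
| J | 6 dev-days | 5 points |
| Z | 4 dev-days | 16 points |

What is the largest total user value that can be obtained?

This is an integer program with binary decision variables.
Allowing fractional choices, the relaxed optimum would be about 28.0, but features are indivisible.
F + Z: effort 6 + 4 = 10 ≤ 16, user value 6 + 16 = 22.
B + Z: effort 9 + 4 = 13 ≤ 16, user value 9 + 16 = 25.
F + J + Z: effort 6 + 6 + 4 = 16 ≤ 16, user value 6 + 5 + 16 = 27.
Best is F, J, and Z with total user value 27.

27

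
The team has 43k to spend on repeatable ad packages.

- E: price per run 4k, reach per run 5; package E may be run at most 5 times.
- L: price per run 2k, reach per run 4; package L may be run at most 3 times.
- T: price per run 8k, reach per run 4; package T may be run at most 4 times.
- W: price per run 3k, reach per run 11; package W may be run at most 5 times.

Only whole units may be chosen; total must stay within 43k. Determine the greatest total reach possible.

This is a bounded integer knapsack.
Take 5×E, 3×L, and 5×W: price 41 ≤ 43, reach 5·5 + 3·4 + 5·11 = 92.
W has the best ratio (11/3) and is taken to its limit of 5; remaining capacity is filled optimally with the others.

92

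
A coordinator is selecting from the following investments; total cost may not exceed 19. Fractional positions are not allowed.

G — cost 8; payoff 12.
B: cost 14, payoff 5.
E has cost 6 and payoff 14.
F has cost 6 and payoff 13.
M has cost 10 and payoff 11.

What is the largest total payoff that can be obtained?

This is an integer program with binary decision variables.
Allowing fractional choices, the relaxed optimum would be about 37.5, but investments are indivisible.
E + F: cost 6 + 6 = 12 ≤ 19, payoff 14 + 13 = 27.
G + F: cost 8 + 6 = 14 ≤ 19, payoff 12 + 13 = 25.
G + E: cost 8 + 6 = 14 ≤ 19, payoff 12 + 14 = 26.
Best is E and F with total payoff 27.

27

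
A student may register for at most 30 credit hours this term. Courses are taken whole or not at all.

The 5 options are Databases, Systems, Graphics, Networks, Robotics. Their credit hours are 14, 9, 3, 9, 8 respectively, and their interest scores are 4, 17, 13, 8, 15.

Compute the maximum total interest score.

Systems + Networks + Robotics: credit hours 9 + 9 + 8 = 26 ≤ 30, interest score 17 + 8 + 15 = 40.
Systems + Graphics + Robotics: credit hours 9 + 3 + 8 = 20 ≤ 30, interest score 17 + 13 + 15 = 45.
Systems + Graphics + Networks + Robotics: credit hours 9 + 3 + 9 + 8 = 29 ≤ 30, interest score 17 + 13 + 8 + 15 = 53.
Best is Systems, Graphics, Networks, and Robotics with total interest score 53.

53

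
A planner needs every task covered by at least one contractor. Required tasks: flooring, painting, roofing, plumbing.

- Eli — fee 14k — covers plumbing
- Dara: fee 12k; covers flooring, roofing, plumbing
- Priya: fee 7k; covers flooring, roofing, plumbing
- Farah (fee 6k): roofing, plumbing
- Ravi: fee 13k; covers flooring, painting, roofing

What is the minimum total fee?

19

Choose Farah and Ravi: together they cover flooring, painting, roofing, plumbing — every task.
Total fee: 6 + 13 = 19.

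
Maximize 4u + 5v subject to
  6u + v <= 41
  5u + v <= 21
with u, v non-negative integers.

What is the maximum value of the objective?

(u,v)=(0,21): 6·0+1·21=21≤41, 5·0+1·21=21≤21, objective 105.
(u,v)=(0,20): 6·0+1·20=20≤41, 5·0+1·20=20≤21, objective 100.
No feasible integer point exceeds 105.

105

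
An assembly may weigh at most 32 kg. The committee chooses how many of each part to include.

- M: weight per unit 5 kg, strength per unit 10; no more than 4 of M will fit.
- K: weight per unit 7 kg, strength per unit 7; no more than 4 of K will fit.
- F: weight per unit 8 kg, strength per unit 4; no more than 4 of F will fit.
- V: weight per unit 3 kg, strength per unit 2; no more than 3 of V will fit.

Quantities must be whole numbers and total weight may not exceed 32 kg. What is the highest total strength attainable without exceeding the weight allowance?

Take 4×M, 1×K, and 1×V: weight 30 ≤ 32, strength 4·10 + 1·7 + 1·2 = 49.
M has the best ratio (10/5) and is taken to its limit of 4; remaining capacity is filled optimally with the others.

49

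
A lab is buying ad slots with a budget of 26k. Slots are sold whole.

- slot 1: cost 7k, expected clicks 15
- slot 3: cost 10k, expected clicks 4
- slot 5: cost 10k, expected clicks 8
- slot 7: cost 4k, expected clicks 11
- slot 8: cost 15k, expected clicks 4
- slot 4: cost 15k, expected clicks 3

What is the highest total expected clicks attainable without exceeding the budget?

Allowing fractional choices, the relaxed optimum would be about 36.0, but ad slots are indivisible.
slot 1 + slot 5 + slot 7: cost 7 + 10 + 4 = 21 ≤ 26, expected clicks 15 + 8 + 11 = 34.
slot 1 + slot 3 + slot 7: cost 7 + 10 + 4 = 21 ≤ 26, expected clicks 15 + 4 + 11 = 30.
Best is slot 1, slot 5, and slot 7 with total expected clicks 34.

34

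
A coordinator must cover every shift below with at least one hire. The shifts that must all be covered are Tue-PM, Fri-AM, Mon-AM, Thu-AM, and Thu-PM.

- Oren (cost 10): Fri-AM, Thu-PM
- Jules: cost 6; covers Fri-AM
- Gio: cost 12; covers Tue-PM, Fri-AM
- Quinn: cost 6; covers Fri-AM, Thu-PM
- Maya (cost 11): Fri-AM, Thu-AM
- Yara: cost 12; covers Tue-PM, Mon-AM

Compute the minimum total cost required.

Choose Quinn, Maya, and Yara: together they cover Tue-PM, Fri-AM, Mon-AM, Thu-AM, Thu-PM — every shift.
Total cost: 6 + 11 + 12 = 29.
No cover costs less than 29.

29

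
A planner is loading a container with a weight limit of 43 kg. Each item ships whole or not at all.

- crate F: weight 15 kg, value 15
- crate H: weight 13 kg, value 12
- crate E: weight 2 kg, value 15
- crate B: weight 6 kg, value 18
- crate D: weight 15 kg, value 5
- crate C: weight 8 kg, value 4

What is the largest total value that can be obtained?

60

Take crate F, crate H, crate E, and crate B: weight 15 + 13 + 2 + 6 = 36 ≤ 43, value 15 + 12 + 15 + 18 = 60.
No other feasible combination does better.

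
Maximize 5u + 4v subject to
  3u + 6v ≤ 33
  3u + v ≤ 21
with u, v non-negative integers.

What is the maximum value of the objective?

38

(u,v)=(6,2): 3·6+6·2=30≤33, 3·6+1·2=20≤21, objective 38.
(u,v)=(5,3): 3·5+6·3=33≤33, 3·5+1·3=18≤21, objective 37.
(u,v)=(6,1): 3·6+6·1=24≤33, 3·6+1·1=19≤21, objective 34.
Maximum is 38 at (u,v)=(6,2).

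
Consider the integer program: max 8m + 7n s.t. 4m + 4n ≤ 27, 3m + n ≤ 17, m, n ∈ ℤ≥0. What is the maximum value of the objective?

47

The continuous relaxation peaks at (5.12, 1.62) with value 52.38; rounding to a feasible lattice point costs some objective.
(m,n)=(5,1) is feasible, giving 47.
(m,n)=(4,2) is feasible, giving 46.
(m,n)=(5,0) is feasible, giving 40.
No feasible integer point exceeds 47.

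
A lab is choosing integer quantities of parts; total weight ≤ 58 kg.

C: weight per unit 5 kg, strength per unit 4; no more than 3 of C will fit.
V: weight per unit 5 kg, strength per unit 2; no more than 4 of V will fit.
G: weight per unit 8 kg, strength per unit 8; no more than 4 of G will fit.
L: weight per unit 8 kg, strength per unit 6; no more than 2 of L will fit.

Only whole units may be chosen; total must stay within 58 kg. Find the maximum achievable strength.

52

This is a bounded integer knapsack.
G has the best ratio (8/8); taking only G gives at most 4×8 = 32 (stopped by the supply cap of 4).
Mixing does better — 2×C, 4×G, and 2×L: weight 58 ≤ 58, strength 2·4 + 4·8 + 2·6 = 52.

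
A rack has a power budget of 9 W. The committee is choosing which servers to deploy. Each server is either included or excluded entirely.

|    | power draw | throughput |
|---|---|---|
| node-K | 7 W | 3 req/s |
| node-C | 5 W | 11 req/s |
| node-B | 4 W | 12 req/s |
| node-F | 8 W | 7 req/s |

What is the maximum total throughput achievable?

This is a 0-1 knapsack instance.
node-B: power draw 4 ≤ 9, throughput 12.
node-C: power draw 5 ≤ 9, throughput 11.
node-C + node-B: power draw 5 + 4 = 9 ≤ 9, throughput 11 + 12 = 23.
Best is node-C and node-B with total throughput 23.

23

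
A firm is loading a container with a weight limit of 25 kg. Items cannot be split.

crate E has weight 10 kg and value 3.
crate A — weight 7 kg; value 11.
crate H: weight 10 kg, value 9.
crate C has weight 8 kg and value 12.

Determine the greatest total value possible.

32

crate E + crate A + crate C: weight 10 + 7 + 8 = 25 ≤ 25, value 3 + 11 + 12 = 26.
crate A + crate C: weight 7 + 8 = 15 ≤ 25, value 11 + 12 = 23.
crate A + crate H + crate C: weight 7 + 10 + 8 = 25 ≤ 25, value 11 + 9 + 12 = 32.
Best is crate A, crate H, and crate C with total value 32.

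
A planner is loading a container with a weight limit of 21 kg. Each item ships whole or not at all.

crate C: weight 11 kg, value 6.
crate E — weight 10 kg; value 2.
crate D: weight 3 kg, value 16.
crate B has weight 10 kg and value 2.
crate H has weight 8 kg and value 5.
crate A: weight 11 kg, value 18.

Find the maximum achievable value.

This is an integer program with binary decision variables.
crate H + crate A: weight 8 + 11 = 19 ≤ 21, value 5 + 18 = 23.
crate D + crate A: weight 3 + 11 = 14 ≤ 21, value 16 + 18 = 34.
Best is crate D and crate A with total value 34.

34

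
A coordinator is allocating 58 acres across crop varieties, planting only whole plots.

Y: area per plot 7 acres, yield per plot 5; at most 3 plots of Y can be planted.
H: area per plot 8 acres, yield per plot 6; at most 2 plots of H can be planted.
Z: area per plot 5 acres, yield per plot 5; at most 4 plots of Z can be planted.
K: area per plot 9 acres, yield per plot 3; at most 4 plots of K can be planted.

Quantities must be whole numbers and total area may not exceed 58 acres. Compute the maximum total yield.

47

Z has the best ratio (5/5); taking only Z gives at most 4×5 = 20 (stopped by the supply cap of 4).
Mixing does better — 3×Y, 2×H, and 4×Z: area 57 ≤ 58, yield 3·5 + 2·6 + 4·5 = 47.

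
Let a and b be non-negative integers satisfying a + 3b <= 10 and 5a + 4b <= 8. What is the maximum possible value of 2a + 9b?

(a,b)=(0,2): 1·0+3·2=6≤10, 5·0+4·2=8≤8, objective 18.
(a,b)=(0,1): 1·0+3·1=3≤10, 5·0+4·1=4≤8, objective 9.
Maximum is 18 at (a,b)=(0,2).

18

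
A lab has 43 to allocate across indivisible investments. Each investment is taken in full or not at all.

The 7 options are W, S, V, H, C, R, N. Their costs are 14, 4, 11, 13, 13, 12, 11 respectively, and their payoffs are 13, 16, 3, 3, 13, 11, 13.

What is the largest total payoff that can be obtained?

W + S + R + N: cost 14 + 4 + 12 + 11 = 41 ≤ 43, payoff 13 + 16 + 11 + 13 = 53.
W + S + C + N: cost 14 + 4 + 13 + 11 = 42 ≤ 43, payoff 13 + 16 + 13 + 13 = 55.
S + C + R + N: cost 4 + 13 + 12 + 11 = 40 ≤ 43, payoff 16 + 13 + 11 + 13 = 53.
Best is W, S, C, and N with total payoff 55.

55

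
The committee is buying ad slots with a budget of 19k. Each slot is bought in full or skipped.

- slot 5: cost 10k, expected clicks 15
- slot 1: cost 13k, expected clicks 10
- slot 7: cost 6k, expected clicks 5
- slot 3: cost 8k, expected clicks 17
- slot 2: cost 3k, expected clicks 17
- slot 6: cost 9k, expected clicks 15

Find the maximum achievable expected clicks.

39

slot 7 + slot 3 + slot 2: cost 6 + 8 + 3 = 17 ≤ 19, expected clicks 5 + 17 + 17 = 39.
slot 7 + slot 2 + slot 6: cost 6 + 3 + 9 = 18 ≤ 19, expected clicks 5 + 17 + 15 = 37.
Best is slot 7, slot 3, and slot 2 with total expected clicks 39.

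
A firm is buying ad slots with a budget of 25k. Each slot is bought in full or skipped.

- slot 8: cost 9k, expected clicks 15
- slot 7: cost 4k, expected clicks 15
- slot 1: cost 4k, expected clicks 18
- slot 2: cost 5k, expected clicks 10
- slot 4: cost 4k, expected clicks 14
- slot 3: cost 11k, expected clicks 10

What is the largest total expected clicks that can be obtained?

62

This is an integer program with binary decision variables.
slot 8 + slot 7 + slot 1 + slot 2: cost 9 + 4 + 4 + 5 = 22 ≤ 25, expected clicks 15 + 15 + 18 + 10 = 58.
slot 8 + slot 7 + slot 1 + slot 4: cost 9 + 4 + 4 + 4 = 21 ≤ 25, expected clicks 15 + 15 + 18 + 14 = 62.
slot 7 + slot 1 + slot 2 + slot 4: cost 4 + 4 + 5 + 4 = 17 ≤ 25, expected clicks 15 + 18 + 10 + 14 = 57.
Best is slot 8, slot 7, slot 1, and slot 4 with total expected clicks 62.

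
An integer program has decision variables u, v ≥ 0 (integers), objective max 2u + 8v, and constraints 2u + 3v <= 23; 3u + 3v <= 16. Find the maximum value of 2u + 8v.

(u,v)=(0,5): 2·0+3·5=15≤23, 3·0+3·5=15≤16, objective 40.
(u,v)=(1,4): 2·1+3·4=14≤23, 3·1+3·4=15≤16, objective 34.
(u,v)=(0,4): 2·0+3·4=12≤23, 3·0+3·4=12≤16, objective 32.
The best lattice point is (0,5), giving 40.

40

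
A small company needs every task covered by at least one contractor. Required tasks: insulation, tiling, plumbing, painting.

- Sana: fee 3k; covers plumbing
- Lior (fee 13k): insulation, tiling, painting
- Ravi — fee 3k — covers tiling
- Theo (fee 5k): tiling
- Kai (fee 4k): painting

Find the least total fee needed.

16

The greedy cost-per-new-task heuristic would pick Sana, Ravi, Kai, and Lior for 23, but a cheaper cover exists.
Choose Sana and Lior: together they cover insulation, tiling, plumbing, painting — every task.
Total fee: 3 + 13 = 16.
No cover costs less than 16.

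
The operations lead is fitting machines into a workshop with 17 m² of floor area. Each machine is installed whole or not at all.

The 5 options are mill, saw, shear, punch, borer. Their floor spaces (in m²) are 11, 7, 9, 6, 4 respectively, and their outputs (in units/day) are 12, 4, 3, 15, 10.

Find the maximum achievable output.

saw + punch + borer: floor space 7 + 6 + 4 = 17 ≤ 17, output 4 + 15 + 10 = 29.
punch + borer: floor space 6 + 4 = 10 ≤ 17, output 15 + 10 = 25.
mill + punch: floor space 11 + 6 = 17 ≤ 17, output 12 + 15 = 27.
Best is saw, punch, and borer with total output 29.

29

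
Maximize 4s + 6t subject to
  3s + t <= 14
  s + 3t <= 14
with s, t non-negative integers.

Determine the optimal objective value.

(s,t)=(2,4) is feasible, giving 32.
(s,t)=(3,3) is feasible, giving 30.
(s,t)=(1,4) is feasible, giving 28.
(s,t)=(4,2) is feasible, giving 28.
Maximum is 32 at (s,t)=(2,4).

32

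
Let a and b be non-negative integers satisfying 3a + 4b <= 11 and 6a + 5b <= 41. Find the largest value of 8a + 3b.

24

Relaxing integrality, the LP optimum is 29.33 at (a,b) = (3.67, 0), which is not an integer point.
(a,b)=(3,0): 3·3+4·0=9≤11, 6·3+5·0=18≤41, objective 24.
(a,b)=(2,1): 3·2+4·1=10≤11, 6·2+5·1=17≤41, objective 19.
(a,b)=(2,0): 3·2+4·0=6≤11, 6·2+5·0=12≤41, objective 16.
No feasible integer point exceeds 24.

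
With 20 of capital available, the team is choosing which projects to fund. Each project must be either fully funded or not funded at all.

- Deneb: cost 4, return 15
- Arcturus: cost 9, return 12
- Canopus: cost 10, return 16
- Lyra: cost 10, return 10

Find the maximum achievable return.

Take Deneb and Canopus: cost 4 + 10 = 14 ≤ 20, return 15 + 16 = 31.
No other feasible combination does better.

31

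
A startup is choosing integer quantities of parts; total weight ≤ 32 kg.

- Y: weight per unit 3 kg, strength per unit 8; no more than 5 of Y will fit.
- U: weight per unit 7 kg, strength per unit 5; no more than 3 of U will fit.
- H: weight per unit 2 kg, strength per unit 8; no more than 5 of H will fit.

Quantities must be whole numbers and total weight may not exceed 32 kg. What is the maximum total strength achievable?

85

5×Y and 5×H: weight 25 ≤ 32, strength 5·8 + 5·8 = 80.
5×Y, 1×U, and 5×H: weight 32 ≤ 32, strength 5·8 + 1·5 + 5·8 = 85.
Best is 85.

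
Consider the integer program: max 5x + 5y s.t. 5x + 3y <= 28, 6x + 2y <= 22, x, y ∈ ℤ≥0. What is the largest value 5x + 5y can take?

45

The continuous relaxation peaks at (0, 9.33) with value 46.67; rounding to a feasible lattice point costs some objective.
(x,y)=(0,9): 5·0+3·9=27≤28, 6·0+2·9=18≤22, objective 45.
(x,y)=(0,8): 5·0+3·8=24≤28, 6·0+2·8=16≤22, objective 40.
No feasible integer point exceeds 45.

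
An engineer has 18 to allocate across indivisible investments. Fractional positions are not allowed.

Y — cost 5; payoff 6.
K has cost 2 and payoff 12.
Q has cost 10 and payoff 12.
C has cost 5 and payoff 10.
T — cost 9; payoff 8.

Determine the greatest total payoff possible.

34

Treat it as a binary knapsack problem.
Allowing fractional choices, the relaxed optimum would be about 35.2, but investments are indivisible.
K + Q + C: cost 2 + 10 + 5 = 17 ≤ 18, payoff 12 + 12 + 10 = 34.
K + C + T: cost 2 + 5 + 9 = 16 ≤ 18, payoff 12 + 10 + 8 = 30.
Y + K + Q: cost 5 + 2 + 10 = 17 ≤ 18, payoff 6 + 12 + 12 = 30.
Best is K, Q, and C with total payoff 34.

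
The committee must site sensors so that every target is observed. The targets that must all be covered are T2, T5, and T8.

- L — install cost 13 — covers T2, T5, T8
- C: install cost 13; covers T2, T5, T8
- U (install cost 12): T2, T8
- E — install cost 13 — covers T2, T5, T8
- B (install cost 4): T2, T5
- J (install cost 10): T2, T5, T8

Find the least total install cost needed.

10

This is a weighted set-cover instance.
The greedy cost-per-new-target heuristic would pick B and J for 14, but a cheaper cover exists.
J alone covers T2, T5, T8 — every target.
Total install cost: 10.
No cover costs less than 10.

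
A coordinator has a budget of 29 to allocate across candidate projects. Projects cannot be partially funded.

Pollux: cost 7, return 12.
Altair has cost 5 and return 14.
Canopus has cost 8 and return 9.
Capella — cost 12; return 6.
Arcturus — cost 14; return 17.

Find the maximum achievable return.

43

Allowing fractional choices, the relaxed optimum would be about 46.4, but projects are indivisible.
Pollux + Altair + Arcturus: cost 7 + 5 + 14 = 26 ≤ 29, return 12 + 14 + 17 = 43.
Altair + Canopus + Arcturus: cost 5 + 8 + 14 = 27 ≤ 29, return 14 + 9 + 17 = 40.
Pollux + Canopus + Arcturus: cost 7 + 8 + 14 = 29 ≤ 29, return 12 + 9 + 17 = 38.
Best is Pollux, Altair, and Arcturus with total return 43.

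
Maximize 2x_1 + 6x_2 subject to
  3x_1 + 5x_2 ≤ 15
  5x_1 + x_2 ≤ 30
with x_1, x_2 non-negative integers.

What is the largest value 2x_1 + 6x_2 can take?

(x_1,x_2)=(0,3): 3·0+5·3=15≤15, 5·0+1·3=3≤30, objective 18.
(x_1,x_2)=(1,2): 3·1+5·2=13≤15, 5·1+1·2=7≤30, objective 14.
(x_1,x_2)=(0,2): 3·0+5·2=10≤15, 5·0+1·2=2≤30, objective 12.
The best lattice point is (0,3), giving 18.

18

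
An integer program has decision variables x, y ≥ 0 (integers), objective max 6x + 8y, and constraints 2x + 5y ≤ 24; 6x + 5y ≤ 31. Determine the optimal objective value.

The continuous relaxation peaks at (1.75, 4.1) with value 43.30; rounding to a feasible lattice point costs some objective.
(x,y)=(1,4): 2·1+5·4=22≤24, 6·1+5·4=26≤31, objective 38.
(x,y)=(2,3): 2·2+5·3=19≤24, 6·2+5·3=27≤31, objective 36.
No feasible integer point exceeds 38.

38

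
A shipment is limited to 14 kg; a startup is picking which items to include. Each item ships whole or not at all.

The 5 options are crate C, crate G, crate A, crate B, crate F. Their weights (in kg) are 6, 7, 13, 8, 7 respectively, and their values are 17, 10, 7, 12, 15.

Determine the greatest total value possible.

32

Take crate C and crate F: weight 6 + 7 = 13 ≤ 14, value 17 + 15 = 32.
No other feasible combination does better.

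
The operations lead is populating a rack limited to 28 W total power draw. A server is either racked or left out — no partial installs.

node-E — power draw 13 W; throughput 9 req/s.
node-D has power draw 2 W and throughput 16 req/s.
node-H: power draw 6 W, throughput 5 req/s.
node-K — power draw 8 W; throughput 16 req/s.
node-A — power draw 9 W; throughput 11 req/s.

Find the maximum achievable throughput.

This is a 0-1 knapsack instance.
Take node-D, node-H, node-K, and node-A: power draw 2 + 6 + 8 + 9 = 25 ≤ 28, throughput 16 + 5 + 16 + 11 = 48.
No other feasible combination does better.

48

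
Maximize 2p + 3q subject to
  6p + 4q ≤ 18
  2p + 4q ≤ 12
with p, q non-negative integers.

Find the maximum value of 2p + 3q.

9

The continuous relaxation peaks at (1.5, 2.25) with value 9.75; rounding to a feasible lattice point costs some objective.
(p,q)=(0,3): 6·0+4·3=12≤18, 2·0+4·3=12≤12, objective 9.
(p,q)=(1,2): 6·1+4·2=14≤18, 2·1+4·2=10≤12, objective 8.
(p,q)=(2,1): 6·2+4·1=16≤18, 2·2+4·1=8≤12, objective 7.
No feasible integer point exceeds 9.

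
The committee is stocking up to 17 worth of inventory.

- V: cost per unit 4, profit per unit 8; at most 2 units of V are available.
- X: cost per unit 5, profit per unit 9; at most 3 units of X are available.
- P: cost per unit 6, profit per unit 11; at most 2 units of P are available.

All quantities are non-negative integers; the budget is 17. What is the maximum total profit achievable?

1×V and 2×P: cost 16 ≤ 17, profit 1·8 + 2·11 = 30.
1×X and 2×P: cost 17 ≤ 17, profit 1·9 + 2·11 = 31.
Best is 31.

31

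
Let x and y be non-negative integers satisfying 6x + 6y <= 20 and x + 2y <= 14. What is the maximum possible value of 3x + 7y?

Relaxing integrality, the LP optimum is 23.33 at (x,y) = (0, 3.33), which is not an integer point.
(x,y)=(0,3): 6·0+6·3=18≤20, 1·0+2·3=6≤14, objective 21.
(x,y)=(1,2): 6·1+6·2=18≤20, 1·1+2·2=5≤14, objective 17.
Maximum is 21 at (x,y)=(0,3).

21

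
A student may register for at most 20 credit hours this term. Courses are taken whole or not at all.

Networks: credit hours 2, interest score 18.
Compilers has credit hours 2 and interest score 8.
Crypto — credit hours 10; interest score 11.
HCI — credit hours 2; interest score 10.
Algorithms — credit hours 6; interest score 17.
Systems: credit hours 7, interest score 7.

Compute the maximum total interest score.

Take Networks, Compilers, HCI, Algorithms, and Systems: credit hours 2 + 2 + 2 + 6 + 7 = 19 ≤ 20, interest score 18 + 8 + 10 + 17 + 7 = 60.
No other feasible combination does better.

60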